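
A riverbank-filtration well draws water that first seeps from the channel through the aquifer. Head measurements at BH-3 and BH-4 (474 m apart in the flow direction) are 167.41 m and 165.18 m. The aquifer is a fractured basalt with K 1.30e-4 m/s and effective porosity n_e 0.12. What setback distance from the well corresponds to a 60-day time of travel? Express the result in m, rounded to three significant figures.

Hydraulic gradient i = (167.41 − 165.18) / 474 = 2.23 / 474 = 0.004705
K = 1.30e-4 m/s × 86400 s/d = 11.23 m/d
Darcy flux q = K·i = 11.23 × 0.004705 = 0.05284 m/d
v_s = q/n_e = 0.05284/0.12 = 0.4404 m/d
L = v × T = 0.4404 × 60 = 26.42 m

26.4 m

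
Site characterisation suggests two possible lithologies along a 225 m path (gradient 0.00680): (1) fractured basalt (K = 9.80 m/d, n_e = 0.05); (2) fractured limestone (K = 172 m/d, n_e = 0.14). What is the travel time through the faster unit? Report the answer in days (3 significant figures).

26.9 days

Unit 1 (fractured basalt): v = 9.80×0.0068/0.05 = 1.333 m/d, t = 225/1.333 = 168.8 d
Unit 2 (fractured limestone): v = 172×0.0068/0.14 = 8.354 m/d, t = 225/8.354 = 26.93 d
Faster unit: t = 26.9 d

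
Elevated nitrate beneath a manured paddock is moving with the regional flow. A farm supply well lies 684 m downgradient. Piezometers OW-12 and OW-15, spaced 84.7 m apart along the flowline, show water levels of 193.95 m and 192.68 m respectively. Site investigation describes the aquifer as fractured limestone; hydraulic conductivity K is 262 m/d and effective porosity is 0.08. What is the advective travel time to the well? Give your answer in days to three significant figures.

Hydraulic gradient i = (193.95 − 192.68) / 84.7 = 1.27 / 84.7 = 0.01499
Darcy flux q = K·i = 262 × 0.01499 = 3.928 m/d
v = Ki/n = 262·0.01499/0.08 = 49.11 m/d
t = L / v = 684 / 49.11 = 13.93 d

13.9 days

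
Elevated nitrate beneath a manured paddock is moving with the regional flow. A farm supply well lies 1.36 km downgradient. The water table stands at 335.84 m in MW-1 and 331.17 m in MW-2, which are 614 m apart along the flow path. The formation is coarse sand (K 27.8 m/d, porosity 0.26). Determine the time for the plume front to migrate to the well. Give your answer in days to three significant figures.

Hydraulic gradient i = (335.84 − 331.17) / 614 = 4.67 / 614 = 0.007606
Specific discharge q = 27.8 × 0.007606 = 0.2114 m/d
v = Ki/n = 27.8·0.007606/0.26 = 0.8132 m/d
L = 1.36 km = 1360 m
t = L / v = 1360 / 0.8132 = 1672 d

1670 days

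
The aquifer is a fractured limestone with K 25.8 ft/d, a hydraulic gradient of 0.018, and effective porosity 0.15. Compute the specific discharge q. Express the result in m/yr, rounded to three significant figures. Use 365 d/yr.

51.7 m/yr

K = 25.8 ft/d × 0.3048 = 7.864 m/d
Specific discharge q = 7.864 × 0.018 = 0.1415 m/d
   = 0.1415 × 365 = 51.7 m/yr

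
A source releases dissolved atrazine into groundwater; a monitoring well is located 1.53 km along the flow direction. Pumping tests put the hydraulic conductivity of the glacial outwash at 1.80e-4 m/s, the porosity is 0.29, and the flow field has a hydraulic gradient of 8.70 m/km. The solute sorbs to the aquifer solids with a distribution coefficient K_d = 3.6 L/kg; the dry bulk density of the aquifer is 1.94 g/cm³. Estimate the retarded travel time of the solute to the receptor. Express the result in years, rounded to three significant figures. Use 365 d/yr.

225 years

K = 1.80e-4 m/s × 86400 s/d = 15.55 m/d
Darcy flux q = K·i = 15.55 × 0.0087 = 0.1353 m/d
v_s = q/n_e = 0.1353/0.29 = 0.4666 m/d
Retardation R = 1 + ρ_b·K_d/n = 1 + 1.94×3.6/0.29 = 25.08
Contaminant velocity v_c = v/R = 0.4666/25.08 = 0.01860 m/d
L = 1.53 km = 1530 m
t = L/v_c = 1530/0.01860 = 82250 d
   = 82250/365 = 225 yr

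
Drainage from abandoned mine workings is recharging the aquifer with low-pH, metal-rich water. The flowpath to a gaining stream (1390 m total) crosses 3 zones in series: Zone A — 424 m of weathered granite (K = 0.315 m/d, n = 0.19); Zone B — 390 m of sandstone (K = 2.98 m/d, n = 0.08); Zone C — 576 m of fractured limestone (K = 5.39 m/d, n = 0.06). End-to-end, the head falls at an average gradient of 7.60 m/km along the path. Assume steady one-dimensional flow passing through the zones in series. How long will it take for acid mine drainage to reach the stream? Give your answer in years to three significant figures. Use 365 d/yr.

For zones in series the flux q is common to all zones; the equivalent conductivity is the harmonic (thickness-weighted) mean, K_eq = L_total / Σ(L_j/K_j).
Σ(L/K) = 424/0.315 + 390/2.98 + 576/5.39 = 1346 + 130.9 + 106.9 = 1584 d
K_eq = L_total / Σ(L/K) = 1390 / 1584 = 0.8777 m/d
q = K_eq · i = 0.8777 × 0.0076 = 0.006670 m/d (same in every zone)
Zone A: v = q/n = 0.006670/0.19 = 0.03511 m/d → t_A = 424/0.03511 = 12080 d
Zone B: v = q/n = 0.006670/0.08 = 0.08338 m/d → t_B = 390/0.08338 = 4678 d
Zone C: v = q/n = 0.006670/0.06 = 0.1112 m/d → t_C = 576/0.1112 = 5181 d
Total t = 12080 + 4678 + 5181 = 21940 d
   = 21940 / 365 = 60.1 yr

60.1 years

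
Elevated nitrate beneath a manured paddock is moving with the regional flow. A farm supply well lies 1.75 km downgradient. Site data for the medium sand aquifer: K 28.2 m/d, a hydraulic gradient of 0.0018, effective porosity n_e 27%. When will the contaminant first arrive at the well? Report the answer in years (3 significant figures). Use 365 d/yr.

25.5 years

Specific discharge q = 28.2 × 0.0018 = 0.05076 m/d
v = Ki/n = 28.2·0.0018/0.27 = 0.1880 m/d
L = 1.75 km = 1750 m
t = L / v = 1750 / 0.1880 = 9309 d
   = 9309 / 365 = 25.5 yr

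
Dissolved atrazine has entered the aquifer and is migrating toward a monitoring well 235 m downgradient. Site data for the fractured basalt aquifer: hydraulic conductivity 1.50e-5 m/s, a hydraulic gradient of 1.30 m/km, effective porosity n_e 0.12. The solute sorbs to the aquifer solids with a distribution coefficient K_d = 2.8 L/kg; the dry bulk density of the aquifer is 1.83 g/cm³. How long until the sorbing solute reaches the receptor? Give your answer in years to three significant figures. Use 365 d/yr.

K = 1.50e-5 m/s × 86400 s/d = 1.296 m/d
Darcy flux q = K·i = 1.296 × 0.0013 = 0.001685 m/d
Average linear velocity = 0.001685 / 0.12 = 0.01404 m/d
Retardation R = 1 + ρ_b·K_d/n = 1 + 1.83×2.8/0.12 = 43.70
Contaminant velocity v_c = v/R = 0.01404/43.70 = 3.213e-4 m/d
t = L/v_c = 235/3.213e-4 = 731400 d
   = 731400/365 = 2000 yr

2000 years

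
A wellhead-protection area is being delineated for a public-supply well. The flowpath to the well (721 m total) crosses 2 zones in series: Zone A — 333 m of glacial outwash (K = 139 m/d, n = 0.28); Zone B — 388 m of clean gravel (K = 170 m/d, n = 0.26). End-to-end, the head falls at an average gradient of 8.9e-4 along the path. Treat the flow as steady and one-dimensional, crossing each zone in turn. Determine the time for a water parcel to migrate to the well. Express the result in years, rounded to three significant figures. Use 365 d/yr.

3.88 years

Steady 1-D flow in series ⇒ the Darcy flux q is identical in every zone and the zone head losses add (resistances L/K in series).
Σ(L/K) = 333/139 + 388/170 = 2.396 + 2.282 = 4.678 d
K_eq = L_total / Σ(L/K) = 721 / 4.678 = 154.1 m/d
q = K_eq · i = 154.1 × 8.9e-4 = 0.1372 m/d (same in every zone)
Zone A: v = q/n = 0.1372/0.28 = 0.4899 m/d → t_A = 333/0.4899 = 679.7 d
Zone B: v = q/n = 0.1372/0.26 = 0.5276 m/d → t_B = 388/0.5276 = 735.4 d
Total t = 679.7 + 735.4 = 1415 d
   = 1415 / 365 = 3.88 yr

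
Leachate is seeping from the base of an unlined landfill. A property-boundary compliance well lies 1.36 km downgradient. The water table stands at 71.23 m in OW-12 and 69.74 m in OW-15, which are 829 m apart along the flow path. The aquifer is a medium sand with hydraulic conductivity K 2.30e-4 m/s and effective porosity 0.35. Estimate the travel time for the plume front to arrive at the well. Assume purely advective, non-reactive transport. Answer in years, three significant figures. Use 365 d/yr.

Hydraulic gradient i = (71.23 − 69.74) / 829 = 1.49 / 829 = 0.001797
K = 2.30e-4 m/s × 86400 s/d = 19.87 m/d
q = Ki = 19.87 × 0.001797 = 0.03572 m/d
v_s = q/n_e = 0.03572/0.35 = 0.1020 m/d
L = 1.36 km = 1360 m
t = L / v = 1360 / 0.1020 = 13330 d
   = 13330 / 365 = 36.5 yr

36.5 years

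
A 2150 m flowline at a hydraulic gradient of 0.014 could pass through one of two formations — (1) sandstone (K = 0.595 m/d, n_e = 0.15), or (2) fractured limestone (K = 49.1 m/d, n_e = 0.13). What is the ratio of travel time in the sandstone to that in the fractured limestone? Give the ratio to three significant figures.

95.2

Unit 1 (sandstone): v = 0.595×0.014/0.15 = 0.05553 m/d, t = 2150/0.05553 = 38720 d
Unit 2 (fractured limestone): v = 49.1×0.014/0.13 = 5.288 m/d, t = 2150/5.288 = 406.6 d
t(sandstone) / t(fractured limestone) = 38720/406.6 = 95.2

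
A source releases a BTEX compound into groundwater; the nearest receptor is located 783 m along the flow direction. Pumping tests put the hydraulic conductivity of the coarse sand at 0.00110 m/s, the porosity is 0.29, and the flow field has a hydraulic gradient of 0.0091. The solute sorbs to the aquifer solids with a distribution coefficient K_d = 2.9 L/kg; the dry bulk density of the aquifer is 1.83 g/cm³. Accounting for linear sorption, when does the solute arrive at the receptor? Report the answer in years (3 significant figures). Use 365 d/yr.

K = 0.00110 m/s × 86400 s/d = 95.04 m/d
Specific discharge q = 95.04 × 0.0091 = 0.8649 m/d
v = Ki/n = 95.04·0.0091/0.29 = 2.982 m/d
Retardation R = 1 + ρ_b·K_d/n = 1 + 1.83×2.9/0.29 = 19.30
Contaminant velocity v_c = v/R = 2.982/19.30 = 0.1545 m/d
t = L/v_c = 783/0.1545 = 5067 d
   = 5067/365 = 13.9 yr

13.9 years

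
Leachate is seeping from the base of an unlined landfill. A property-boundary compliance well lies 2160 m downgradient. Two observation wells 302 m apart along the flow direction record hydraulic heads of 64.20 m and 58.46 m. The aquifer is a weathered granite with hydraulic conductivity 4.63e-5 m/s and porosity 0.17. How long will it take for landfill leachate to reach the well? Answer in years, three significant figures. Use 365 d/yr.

13.2 years

Hydraulic gradient i = (64.20 − 58.46) / 302 = 5.74 / 302 = 0.01901
K = 4.63e-5 m/s × 86400 s/d = 4.000 m/d
Specific discharge q = 4.000 × 0.01901 = 0.07603 m/d
Average linear velocity = 0.07603 / 0.17 = 0.4473 m/d
t = L / v = 2160 / 0.4473 = 4830 d
   = 4830 / 365 = 13.2 yr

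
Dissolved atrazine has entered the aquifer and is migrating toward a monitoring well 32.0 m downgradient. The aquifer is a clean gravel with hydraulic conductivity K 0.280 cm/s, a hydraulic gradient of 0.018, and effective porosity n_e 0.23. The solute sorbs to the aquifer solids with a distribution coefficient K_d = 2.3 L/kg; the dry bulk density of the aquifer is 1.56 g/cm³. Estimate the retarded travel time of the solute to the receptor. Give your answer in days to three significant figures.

28.1 days

K = 0.280 cm/s × 864 = 241.9 m/d
Darcy flux q = K·i = 241.9 × 0.018 = 4.355 m/d
v_s = q/n_e = 4.355/0.23 = 18.93 m/d
Retardation R = 1 + ρ_b·K_d/n = 1 + 1.56×2.3/0.23 = 16.60
Contaminant velocity v_c = v/R = 18.93/16.60 = 1.141 m/d
t = L/v_c = 32.0/1.141 = 28.06 d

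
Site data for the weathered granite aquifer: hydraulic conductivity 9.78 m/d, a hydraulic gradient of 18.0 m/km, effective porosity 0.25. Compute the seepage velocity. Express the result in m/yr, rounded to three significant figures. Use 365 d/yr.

Specific discharge q = 9.78 × 0.018 = 0.1760 m/d
Seepage velocity v = q / n = 0.1760 / 0.25 = 0.7042 m/d
   = 0.7042 × 365 = 257 m/yr

257 m/yr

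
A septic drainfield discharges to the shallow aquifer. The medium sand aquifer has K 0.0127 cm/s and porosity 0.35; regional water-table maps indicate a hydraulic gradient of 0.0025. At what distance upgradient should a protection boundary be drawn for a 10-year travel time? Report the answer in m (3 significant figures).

K = 0.0127 cm/s × 864 = 10.97 m/d
q = Ki = 10.97 × 0.0025 = 0.02743 m/d
Seepage velocity v = q / n = 0.02743 / 0.35 = 0.07838 m/d
T = 10 yr × 365 = 3650 d
L = v × T = 0.07838 × 3650 = 286.1 m

286 m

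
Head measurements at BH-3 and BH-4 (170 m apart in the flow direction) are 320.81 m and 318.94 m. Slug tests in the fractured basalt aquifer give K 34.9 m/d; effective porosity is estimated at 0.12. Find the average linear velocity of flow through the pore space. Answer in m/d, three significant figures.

Hydraulic gradient i = (320.81 − 318.94) / 170 = 1.87 / 170 = 0.01100
q = Ki = 34.9 × 0.01100 = 0.3839 m/d
v_s = q/n_e = 0.3839/0.12 = 3.199 m/d

3.20 m/d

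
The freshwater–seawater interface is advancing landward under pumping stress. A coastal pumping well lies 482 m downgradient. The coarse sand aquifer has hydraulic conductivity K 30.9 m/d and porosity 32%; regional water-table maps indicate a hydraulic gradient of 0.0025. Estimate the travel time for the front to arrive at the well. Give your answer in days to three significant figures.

2000 days

Darcy flux q = K·i = 30.9 × 0.0025 = 0.07725 m/d
Seepage velocity v = q / n = 0.07725 / 0.32 = 0.2414 m/d
t = L / v = 482 / 0.2414 = 1997 d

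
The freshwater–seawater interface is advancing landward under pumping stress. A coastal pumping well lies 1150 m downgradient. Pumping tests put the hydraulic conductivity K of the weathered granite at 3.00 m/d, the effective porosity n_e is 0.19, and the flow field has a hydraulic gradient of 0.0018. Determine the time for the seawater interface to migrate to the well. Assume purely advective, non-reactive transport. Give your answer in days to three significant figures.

40500 days

q = Ki = 3.00 × 0.0018 = 0.005400 m/d
Average linear velocity = 0.005400 / 0.19 = 0.02842 m/d
t = L / v = 1150 / 0.02842 = 40460 d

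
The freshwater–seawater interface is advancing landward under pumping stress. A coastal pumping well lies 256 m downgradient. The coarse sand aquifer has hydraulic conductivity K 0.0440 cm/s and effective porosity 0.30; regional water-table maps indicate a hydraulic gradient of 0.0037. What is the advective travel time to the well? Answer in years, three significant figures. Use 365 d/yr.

1.50 years

K = 0.0440 cm/s × 864 = 38.02 m/d
Specific discharge q = 38.02 × 0.0037 = 0.1407 m/d
Average linear velocity = 0.1407 / 0.30 = 0.4689 m/d
t = L / v = 256 / 0.4689 = 546.0 d
   = 546.0 / 365 = 1.50 yr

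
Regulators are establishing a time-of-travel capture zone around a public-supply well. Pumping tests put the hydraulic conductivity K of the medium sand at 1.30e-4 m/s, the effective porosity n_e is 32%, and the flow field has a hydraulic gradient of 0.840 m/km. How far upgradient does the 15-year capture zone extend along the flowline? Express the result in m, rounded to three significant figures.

161 m

K = 1.30e-4 m/s × 86400 s/d = 11.23 m/d
Specific discharge q = 11.23 × 8.4e-4 = 0.009435 m/d
Seepage velocity v = q / n = 0.009435 / 0.32 = 0.02948 m/d
T = 15 yr × 365 = 5475 d
L = v × T = 0.02948 × 5475 = 161.4 m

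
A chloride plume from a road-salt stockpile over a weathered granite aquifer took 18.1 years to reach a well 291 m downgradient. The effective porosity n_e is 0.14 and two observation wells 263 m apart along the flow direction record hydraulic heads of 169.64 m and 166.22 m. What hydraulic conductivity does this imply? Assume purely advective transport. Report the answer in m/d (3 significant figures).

Hydraulic gradient i = (169.64 − 166.22) / 263 = 3.42 / 263 = 0.01300
t = 18.1 years = 6607 d
v = L / t = 291 / 6607 = 0.04405 m/d
K = v · n / i = 0.04405 × 0.14 / 0.01300 = 0.474 m/d

0.474 m/d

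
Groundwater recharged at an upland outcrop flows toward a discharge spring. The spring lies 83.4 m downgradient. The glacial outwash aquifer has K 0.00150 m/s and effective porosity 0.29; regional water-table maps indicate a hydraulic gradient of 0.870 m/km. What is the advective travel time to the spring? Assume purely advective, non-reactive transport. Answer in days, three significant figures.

K = 0.00150 m/s × 86400 s/d = 129.6 m/d
q = Ki = 129.6 × 8.7e-4 = 0.1128 m/d
v_s = q/n_e = 0.1128/0.29 = 0.3888 m/d
t = L / v = 83.4 / 0.3888 = 214.5 d

215 days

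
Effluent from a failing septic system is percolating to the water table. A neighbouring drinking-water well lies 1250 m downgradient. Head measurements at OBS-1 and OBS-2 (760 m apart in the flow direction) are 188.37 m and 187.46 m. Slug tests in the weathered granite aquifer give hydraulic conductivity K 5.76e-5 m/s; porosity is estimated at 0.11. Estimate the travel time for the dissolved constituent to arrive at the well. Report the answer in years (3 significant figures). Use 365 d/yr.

Hydraulic gradient i = (188.37 − 187.46) / 760 = 0.91 / 760 = 0.001197
K = 5.76e-5 m/s × 86400 s/d = 4.977 m/d
Darcy flux q = K·i = 4.977 × 0.001197 = 0.005959 m/d
v_s = q/n_e = 0.005959/0.11 = 0.05417 m/d
t = L / v = 1250 / 0.05417 = 23070 d
   = 23070 / 365 = 63.2 yr

63.2 years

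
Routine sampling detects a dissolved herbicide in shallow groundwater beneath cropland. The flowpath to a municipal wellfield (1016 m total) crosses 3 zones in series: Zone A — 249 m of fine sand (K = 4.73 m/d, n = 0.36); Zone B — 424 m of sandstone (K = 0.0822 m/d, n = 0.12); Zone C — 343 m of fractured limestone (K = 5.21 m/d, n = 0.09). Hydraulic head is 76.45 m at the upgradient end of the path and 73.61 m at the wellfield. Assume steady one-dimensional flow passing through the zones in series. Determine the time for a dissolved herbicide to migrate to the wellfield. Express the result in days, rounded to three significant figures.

Total head drop ΔH = 76.45 − 73.61 = 2.84 m
Continuity: the same q passes through each zone, so ΔH = q·Σ(L_j/K_j) — the zones act as resistances in series.
Σ(L/K) = 249/4.73 + 424/0.0822 + 343/5.21 = 52.64 + 5158 + 65.83 = 5277 d
q = ΔH / Σ(L/K) = 2.84 / 5277 = 5.382e-4 m/d (same in every zone)
Zone A: v = q/n = 5.382e-4/0.36 = 0.001495 m/d → t_A = 249/0.001495 = 166500 d
Zone B: v = q/n = 5.382e-4/0.12 = 0.004485 m/d → t_B = 424/0.004485 = 94530 d
Zone C: v = q/n = 5.382e-4/0.09 = 0.005980 m/d → t_C = 343/0.005980 = 57360 d
Total t = 166500 + 94530 + 57360 = 318400 d

318000 days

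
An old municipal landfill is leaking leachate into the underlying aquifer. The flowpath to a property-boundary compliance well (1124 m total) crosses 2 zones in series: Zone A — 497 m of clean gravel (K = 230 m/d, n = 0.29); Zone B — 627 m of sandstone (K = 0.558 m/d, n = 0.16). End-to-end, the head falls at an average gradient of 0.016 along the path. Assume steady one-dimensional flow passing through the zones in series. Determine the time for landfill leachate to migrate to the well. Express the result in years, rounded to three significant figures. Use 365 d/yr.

41.9 years

For zones in series the flux q is common to all zones; the equivalent conductivity is the harmonic (thickness-weighted) mean, K_eq = L_total / Σ(L_j/K_j).
Σ(L/K) = 497/230 + 627/0.558 = 2.161 + 1124 = 1126 d
K_eq = L_total / Σ(L/K) = 1124 / 1126 = 0.9984 m/d
q = K_eq · i = 0.9984 × 0.016 = 0.01597 m/d (same in every zone)
Zone A: v = q/n = 0.01597/0.29 = 0.05508 m/d → t_A = 497/0.05508 = 9023 d
Zone B: v = q/n = 0.01597/0.16 = 0.09984 m/d → t_B = 627/0.09984 = 6280 d
Total t = 9023 + 6280 = 15300 d
   = 15300 / 365 = 41.9 yr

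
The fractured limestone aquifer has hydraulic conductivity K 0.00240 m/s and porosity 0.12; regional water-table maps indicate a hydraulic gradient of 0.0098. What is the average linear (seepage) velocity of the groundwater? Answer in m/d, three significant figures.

16.9 m/d

K = 0.00240 m/s × 86400 s/d = 207.4 m/d
Specific discharge q = 207.4 × 0.0098 = 2.032 m/d
Seepage velocity v = q / n = 2.032 / 0.12 = 16.93 m/d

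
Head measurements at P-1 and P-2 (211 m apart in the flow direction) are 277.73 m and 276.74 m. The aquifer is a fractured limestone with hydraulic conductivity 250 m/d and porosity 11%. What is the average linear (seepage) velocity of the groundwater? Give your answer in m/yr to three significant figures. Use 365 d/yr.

3890 m/yr

Hydraulic gradient i = (277.73 − 276.74) / 211 = 0.99 / 211 = 0.004692
Darcy flux q = K·i = 250 × 0.004692 = 1.173 m/d
Seepage velocity v = q / n = 1.173 / 0.11 = 10.66 m/d
   = 10.66 × 365 = 3890 m/yr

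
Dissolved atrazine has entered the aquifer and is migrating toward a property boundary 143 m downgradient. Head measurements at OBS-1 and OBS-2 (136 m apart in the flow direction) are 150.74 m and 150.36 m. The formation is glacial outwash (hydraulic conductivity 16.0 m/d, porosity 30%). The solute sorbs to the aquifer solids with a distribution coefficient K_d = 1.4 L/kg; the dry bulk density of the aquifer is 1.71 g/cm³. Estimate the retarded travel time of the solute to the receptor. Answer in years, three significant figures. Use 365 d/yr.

Hydraulic gradient i = (150.74 − 150.36) / 136 = 0.38 / 136 = 0.002794
q = Ki = 16.0 × 0.002794 = 0.04471 m/d
v_s = q/n_e = 0.04471/0.30 = 0.1490 m/d
Retardation R = 1 + ρ_b·K_d/n = 1 + 1.71×1.4/0.30 = 8.980
Contaminant velocity v_c = v/R = 0.1490/8.980 = 0.01659 m/d
t = L/v_c = 143/0.01659 = 8617 d
   = 8617/365 = 23.6 yr

23.6 years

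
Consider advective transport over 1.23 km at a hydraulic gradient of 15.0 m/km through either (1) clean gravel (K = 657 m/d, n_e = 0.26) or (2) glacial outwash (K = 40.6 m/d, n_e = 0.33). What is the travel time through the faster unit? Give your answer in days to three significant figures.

Unit 1 (clean gravel): v = 657×0.015/0.26 = 37.90 m/d, t = 1230/37.90 = 32.45 d
Unit 2 (glacial outwash): v = 40.6×0.015/0.33 = 1.845 m/d, t = 1230/1.845 = 666.5 d
Faster unit: t = 32.5 d

32.5 days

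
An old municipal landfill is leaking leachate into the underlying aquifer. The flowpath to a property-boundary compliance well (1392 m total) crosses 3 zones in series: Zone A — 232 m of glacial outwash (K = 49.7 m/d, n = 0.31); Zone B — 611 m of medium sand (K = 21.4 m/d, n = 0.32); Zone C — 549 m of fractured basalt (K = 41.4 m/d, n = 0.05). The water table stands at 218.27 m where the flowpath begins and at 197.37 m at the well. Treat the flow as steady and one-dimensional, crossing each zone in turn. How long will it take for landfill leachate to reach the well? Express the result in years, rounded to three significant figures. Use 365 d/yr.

Total head drop ΔH = 218.27 − 197.37 = 20.90 m
Continuity: the same q passes through each zone, so ΔH = q·Σ(L_j/K_j) — the zones act as resistances in series.
Σ(L/K) = 232/49.7 + 611/21.4 + 549/41.4 = 4.668 + 28.55 + 13.26 = 46.48 d
q = ΔH / Σ(L/K) = 20.90 / 46.48 = 0.4497 m/d (same in every zone)
Zone A: v = q/n = 0.4497/0.31 = 1.450 m/d → t_A = 232/1.450 = 159.9 d
Zone B: v = q/n = 0.4497/0.32 = 1.405 m/d → t_B = 611/1.405 = 434.8 d
Zone C: v = q/n = 0.4497/0.05 = 8.993 m/d → t_C = 549/8.993 = 61.05 d
Total t = 159.9 + 434.8 + 61.05 = 655.8 d
   = 655.8 / 365 = 1.80 yr

1.80 years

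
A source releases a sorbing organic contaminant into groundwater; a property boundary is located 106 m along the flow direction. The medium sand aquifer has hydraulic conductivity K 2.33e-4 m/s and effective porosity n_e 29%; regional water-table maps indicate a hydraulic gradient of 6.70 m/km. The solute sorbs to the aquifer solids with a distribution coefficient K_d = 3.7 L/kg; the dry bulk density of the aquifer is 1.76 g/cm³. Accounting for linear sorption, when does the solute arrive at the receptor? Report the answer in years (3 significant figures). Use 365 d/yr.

K = 2.33e-4 m/s × 86400 s/d = 20.13 m/d
Darcy flux q = K·i = 20.13 × 0.0067 = 0.1349 m/d
v_s = q/n_e = 0.1349/0.29 = 0.4651 m/d
Retardation R = 1 + ρ_b·K_d/n = 1 + 1.76×3.7/0.29 = 23.46
Contaminant velocity v_c = v/R = 0.4651/23.46 = 0.01983 m/d
t = L/v_c = 106/0.01983 = 5346 d
   = 5346/365 = 14.6 yr

14.6 years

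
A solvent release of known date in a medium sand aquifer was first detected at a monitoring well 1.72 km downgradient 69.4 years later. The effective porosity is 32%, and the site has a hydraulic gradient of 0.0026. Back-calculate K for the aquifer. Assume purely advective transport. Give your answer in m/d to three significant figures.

8.36 m/d

t = 69.4 years = 25330 d
L = 1.72 km = 1720 m
v = L / t = 1720 / 25330 = 0.06790 m/d
K = v · n / i = 0.06790 × 0.32 / 0.0026 = 8.36 m/d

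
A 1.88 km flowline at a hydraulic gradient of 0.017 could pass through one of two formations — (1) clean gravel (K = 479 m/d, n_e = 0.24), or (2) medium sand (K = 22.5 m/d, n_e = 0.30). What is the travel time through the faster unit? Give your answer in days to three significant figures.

Unit 1 (clean gravel): v = 479×0.017/0.24 = 33.93 m/d, t = 1880/33.93 = 55.41 d
Unit 2 (medium sand): v = 22.5×0.017/0.30 = 1.275 m/d, t = 1880/1.275 = 1475 d
Faster unit: t = 55.4 d

55.4 days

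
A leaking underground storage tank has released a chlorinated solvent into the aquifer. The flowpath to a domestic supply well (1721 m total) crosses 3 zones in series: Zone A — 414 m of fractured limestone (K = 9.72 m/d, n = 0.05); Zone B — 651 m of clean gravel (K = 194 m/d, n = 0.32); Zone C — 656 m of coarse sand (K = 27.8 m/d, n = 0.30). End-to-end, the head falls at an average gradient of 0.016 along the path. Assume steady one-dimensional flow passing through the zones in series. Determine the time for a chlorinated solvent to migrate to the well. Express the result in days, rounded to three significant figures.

1080 days

For zones in series the flux q is common to all zones; the equivalent conductivity is the harmonic (thickness-weighted) mean, K_eq = L_total / Σ(L_j/K_j).
Σ(L/K) = 414/9.72 + 651/194 + 656/27.8 = 42.59 + 3.356 + 23.60 = 69.55 d
K_eq = L_total / Σ(L/K) = 1721 / 69.55 = 24.75 m/d
q = K_eq · i = 24.75 × 0.016 = 0.3959 m/d (same in every zone)
Zone A: v = q/n = 0.3959/0.05 = 7.919 m/d → t_A = 414/7.919 = 52.28 d
Zone B: v = q/n = 0.3959/0.32 = 1.237 m/d → t_B = 651/1.237 = 526.1 d
Zone C: v = q/n = 0.3959/0.30 = 1.320 m/d → t_C = 656/1.320 = 497.0 d
Total t = 52.28 + 526.1 + 497.0 = 1075 d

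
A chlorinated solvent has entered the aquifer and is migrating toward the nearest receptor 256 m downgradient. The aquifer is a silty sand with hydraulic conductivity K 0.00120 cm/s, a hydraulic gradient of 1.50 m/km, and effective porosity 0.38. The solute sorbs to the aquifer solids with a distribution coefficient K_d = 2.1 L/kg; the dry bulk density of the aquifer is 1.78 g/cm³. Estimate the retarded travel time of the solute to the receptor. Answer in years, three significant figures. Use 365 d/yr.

1860 years

K = 0.00120 cm/s × 864 = 1.037 m/d
Darcy flux q = K·i = 1.037 × 0.0015 = 0.001555 m/d
v_s = q/n_e = 0.001555/0.38 = 0.004093 m/d
Retardation R = 1 + ρ_b·K_d/n = 1 + 1.78×2.1/0.38 = 10.84
Contaminant velocity v_c = v/R = 0.004093/10.84 = 3.777e-4 m/d
t = L/v_c = 256/3.777e-4 = 677900 d
   = 677900/365 = 1860 yr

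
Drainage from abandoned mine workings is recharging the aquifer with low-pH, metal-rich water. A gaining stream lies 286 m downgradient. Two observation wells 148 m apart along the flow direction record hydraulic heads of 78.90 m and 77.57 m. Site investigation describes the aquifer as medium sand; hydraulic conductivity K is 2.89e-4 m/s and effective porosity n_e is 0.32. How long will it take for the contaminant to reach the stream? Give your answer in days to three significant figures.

Hydraulic gradient i = (78.90 − 77.57) / 148 = 1.33 / 148 = 0.008986
K = 2.89e-4 m/s × 86400 s/d = 24.97 m/d
q = Ki = 24.97 × 0.008986 = 0.2244 m/d
Seepage velocity v = q / n = 0.2244 / 0.32 = 0.7012 m/d
t = L / v = 286 / 0.7012 = 407.9 d

408 days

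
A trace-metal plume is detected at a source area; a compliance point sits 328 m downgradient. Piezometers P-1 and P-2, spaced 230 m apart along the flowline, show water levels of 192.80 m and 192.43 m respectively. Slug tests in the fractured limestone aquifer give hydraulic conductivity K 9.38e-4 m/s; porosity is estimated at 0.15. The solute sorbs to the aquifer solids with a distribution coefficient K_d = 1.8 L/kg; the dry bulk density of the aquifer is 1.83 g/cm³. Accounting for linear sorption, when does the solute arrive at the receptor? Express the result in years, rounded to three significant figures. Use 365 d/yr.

Hydraulic gradient i = (192.80 − 192.43) / 230 = 0.37 / 230 = 0.001609
K = 9.38e-4 m/s × 86400 s/d = 81.04 m/d
q = Ki = 81.04 × 0.001609 = 0.1304 m/d
v = Ki/n = 81.04·0.001609/0.15 = 0.8692 m/d
Retardation R = 1 + ρ_b·K_d/n = 1 + 1.83×1.8/0.15 = 22.96
Contaminant velocity v_c = v/R = 0.8692/22.96 = 0.03786 m/d
t = L/v_c = 328/0.03786 = 8665 d
   = 8665/365 = 23.7 yr

23.7 years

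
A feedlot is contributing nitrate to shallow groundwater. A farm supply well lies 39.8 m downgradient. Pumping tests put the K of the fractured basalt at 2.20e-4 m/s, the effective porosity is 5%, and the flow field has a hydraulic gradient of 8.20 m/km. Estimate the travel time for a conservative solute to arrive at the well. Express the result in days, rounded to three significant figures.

K = 2.20e-4 m/s × 86400 s/d = 19.01 m/d
q = Ki = 19.01 × 0.0082 = 0.1559 m/d
Average linear velocity = 0.1559 / 0.05 = 3.117 m/d
t = L / v = 39.8 / 3.117 = 12.77 d

12.8 days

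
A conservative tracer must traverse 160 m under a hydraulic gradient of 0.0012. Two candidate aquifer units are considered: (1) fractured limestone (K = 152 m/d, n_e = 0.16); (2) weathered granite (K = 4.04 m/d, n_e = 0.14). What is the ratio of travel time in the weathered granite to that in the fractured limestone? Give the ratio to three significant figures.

32.9

Unit 1 (fractured limestone): v = 152×0.0012/0.16 = 1.140 m/d, t = 160/1.140 = 140.4 d
Unit 2 (weathered granite): v = 4.04×0.0012/0.14 = 0.03463 m/d, t = 160/0.03463 = 4620 d
t(weathered granite) / t(fractured limestone) = 4620/140.4 = 32.9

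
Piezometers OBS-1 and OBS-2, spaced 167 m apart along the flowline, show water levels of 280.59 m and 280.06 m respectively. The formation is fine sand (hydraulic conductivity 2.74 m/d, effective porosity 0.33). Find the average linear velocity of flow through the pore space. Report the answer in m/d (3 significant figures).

Hydraulic gradient i = (280.59 − 280.06) / 167 = 0.53 / 167 = 0.003174
q = Ki = 2.74 × 0.003174 = 0.008696 m/d
v = Ki/n = 2.74·0.003174/0.33 = 0.02635 m/d

0.0264 m/d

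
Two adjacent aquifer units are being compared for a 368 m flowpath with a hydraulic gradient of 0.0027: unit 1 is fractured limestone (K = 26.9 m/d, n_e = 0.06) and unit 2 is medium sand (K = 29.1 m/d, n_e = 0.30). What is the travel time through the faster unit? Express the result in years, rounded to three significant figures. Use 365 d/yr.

0.833 years

Unit 1 (fractured limestone): v = 26.9×0.0027/0.06 = 1.211 m/d, t = 368/1.211 = 304.0 d
Unit 2 (medium sand): v = 29.1×0.0027/0.30 = 0.2619 m/d, t = 368/0.2619 = 1405 d
Faster: 304.0 d / 365 = 0.833 yr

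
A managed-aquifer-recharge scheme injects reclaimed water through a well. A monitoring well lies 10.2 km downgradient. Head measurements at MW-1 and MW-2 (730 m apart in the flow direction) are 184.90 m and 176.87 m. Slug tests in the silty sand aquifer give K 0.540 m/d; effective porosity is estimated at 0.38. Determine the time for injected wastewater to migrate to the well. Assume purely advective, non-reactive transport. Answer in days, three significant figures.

Hydraulic gradient i = (184.90 − 176.87) / 730 = 8.03 / 730 = 0.01100
q = Ki = 0.540 × 0.01100 = 0.005940 m/d
Average linear velocity = 0.005940 / 0.38 = 0.01563 m/d
L = 10.2 km = 10200 m
t = L / v = 10200 / 0.01563 = 652500 d

653000 days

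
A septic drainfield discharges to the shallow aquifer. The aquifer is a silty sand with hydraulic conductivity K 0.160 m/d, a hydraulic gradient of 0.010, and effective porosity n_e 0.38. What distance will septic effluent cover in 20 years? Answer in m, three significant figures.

Darcy flux q = K·i = 0.160 × 0.010 = 0.001600 m/d
v = Ki/n = 0.160·0.010/0.38 = 0.004211 m/d
T = 20 yr × 365 = 7300 d
L = v × T = 0.004211 × 7300 = 30.74 m

30.7 m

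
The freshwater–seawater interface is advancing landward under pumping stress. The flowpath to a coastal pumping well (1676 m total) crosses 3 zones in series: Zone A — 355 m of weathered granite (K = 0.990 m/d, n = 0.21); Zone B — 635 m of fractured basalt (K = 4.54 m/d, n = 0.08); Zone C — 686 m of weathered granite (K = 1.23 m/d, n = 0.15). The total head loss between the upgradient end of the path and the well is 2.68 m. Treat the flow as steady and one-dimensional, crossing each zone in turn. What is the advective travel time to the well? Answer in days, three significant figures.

90000 days

Steady 1-D flow in series ⇒ the Darcy flux q is identical in every zone and the zone head losses add (resistances L/K in series).
Σ(L/K) = 355/0.990 + 635/4.54 + 686/1.23 = 358.6 + 139.9 + 557.7 = 1056 d
q = ΔH / Σ(L/K) = 2.68 / 1056 = 0.002537 m/d (same in every zone)
Zone A: v = q/n = 0.002537/0.21 = 0.01208 m/d → t_A = 355/0.01208 = 29380 d
Zone B: v = q/n = 0.002537/0.08 = 0.03172 m/d → t_B = 635/0.03172 = 20020 d
Zone C: v = q/n = 0.002537/0.15 = 0.01692 m/d → t_C = 686/0.01692 = 40550 d
Total t = 29380 + 20020 + 40550 = 89950 d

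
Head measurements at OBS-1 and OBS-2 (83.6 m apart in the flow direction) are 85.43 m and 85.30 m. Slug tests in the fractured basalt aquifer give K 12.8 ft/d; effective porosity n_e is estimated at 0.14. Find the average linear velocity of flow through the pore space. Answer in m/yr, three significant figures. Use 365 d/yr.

Hydraulic gradient i = (85.43 − 85.30) / 83.6 = 0.13 / 83.6 = 0.001555
K = 12.8 ft/d × 0.3048 = 3.901 m/d
q = Ki = 3.901 × 0.001555 = 0.006067 m/d
Average linear velocity = 0.006067 / 0.14 = 0.04333 m/d
   = 0.04333 × 365 = 15.8 m/yr

15.8 m/yr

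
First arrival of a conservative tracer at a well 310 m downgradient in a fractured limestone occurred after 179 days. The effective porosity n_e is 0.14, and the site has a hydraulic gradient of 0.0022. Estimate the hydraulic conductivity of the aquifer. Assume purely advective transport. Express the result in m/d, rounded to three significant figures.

110 m/d

v = L / t = 310 / 179 = 1.732 m/d
K = v · n / i = 1.732 × 0.14 / 0.0022 = 110 m/d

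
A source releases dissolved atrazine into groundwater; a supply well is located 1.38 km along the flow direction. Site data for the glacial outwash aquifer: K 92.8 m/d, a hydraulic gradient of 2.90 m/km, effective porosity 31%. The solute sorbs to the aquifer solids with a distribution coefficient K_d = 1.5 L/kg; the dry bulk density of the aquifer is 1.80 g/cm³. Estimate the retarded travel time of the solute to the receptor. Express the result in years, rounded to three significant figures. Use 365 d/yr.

Darcy flux q = K·i = 92.8 × 0.0029 = 0.2691 m/d
Average linear velocity = 0.2691 / 0.31 = 0.8681 m/d
Retardation R = 1 + ρ_b·K_d/n = 1 + 1.80×1.5/0.31 = 9.710
Contaminant velocity v_c = v/R = 0.8681/9.710 = 0.08941 m/d
L = 1.38 km = 1380 m
t = L/v_c = 1380/0.08941 = 15430 d
   = 15430/365 = 42.3 yr

42.3 years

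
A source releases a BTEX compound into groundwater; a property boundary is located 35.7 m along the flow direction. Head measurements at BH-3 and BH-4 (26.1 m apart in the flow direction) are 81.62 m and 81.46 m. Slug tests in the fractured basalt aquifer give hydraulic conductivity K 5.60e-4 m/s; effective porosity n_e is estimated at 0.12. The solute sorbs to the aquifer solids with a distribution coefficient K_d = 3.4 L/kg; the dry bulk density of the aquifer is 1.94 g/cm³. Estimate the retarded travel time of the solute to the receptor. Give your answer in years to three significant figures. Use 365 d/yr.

2.21 years

Hydraulic gradient i = (81.62 − 81.46) / 26.1 = 0.16 / 26.1 = 0.006130
K = 5.60e-4 m/s × 86400 s/d = 48.38 m/d
Darcy flux q = K·i = 48.38 × 0.006130 = 0.2966 m/d
Average linear velocity = 0.2966 / 0.12 = 2.472 m/d
Retardation R = 1 + ρ_b·K_d/n = 1 + 1.94×3.4/0.12 = 55.97
Contaminant velocity v_c = v/R = 2.472/55.97 = 0.04416 m/d
t = L/v_c = 35.7/0.04416 = 808.3 d
   = 808.3/365 = 2.21 yr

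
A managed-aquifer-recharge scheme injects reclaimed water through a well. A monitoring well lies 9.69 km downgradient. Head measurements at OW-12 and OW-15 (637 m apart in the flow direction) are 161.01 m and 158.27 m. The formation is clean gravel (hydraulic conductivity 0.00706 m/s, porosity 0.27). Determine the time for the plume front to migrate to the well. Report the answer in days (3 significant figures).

997 days

Hydraulic gradient i = (161.01 − 158.27) / 637 = 2.74 / 637 = 0.004301
K = 0.00706 m/s × 86400 s/d = 610.0 m/d
Specific discharge q = 610.0 × 0.004301 = 2.624 m/d
v = Ki/n = 610.0·0.004301/0.27 = 9.718 m/d
L = 9.69 km = 9690 m
t = L / v = 9690 / 9.718 = 997.1 d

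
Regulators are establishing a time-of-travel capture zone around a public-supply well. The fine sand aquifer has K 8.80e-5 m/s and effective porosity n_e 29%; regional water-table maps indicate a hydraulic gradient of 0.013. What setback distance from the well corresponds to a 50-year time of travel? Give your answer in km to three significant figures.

6.22 km

K = 8.80e-5 m/s × 86400 s/d = 7.603 m/d
Specific discharge q = 7.603 × 0.013 = 0.09884 m/d
Seepage velocity v = q / n = 0.09884 / 0.29 = 0.3408 m/d
T = 50 yr × 365 = 18250 d
L = v × T = 0.3408 × 18250 = 6220 m
   = 6.22 km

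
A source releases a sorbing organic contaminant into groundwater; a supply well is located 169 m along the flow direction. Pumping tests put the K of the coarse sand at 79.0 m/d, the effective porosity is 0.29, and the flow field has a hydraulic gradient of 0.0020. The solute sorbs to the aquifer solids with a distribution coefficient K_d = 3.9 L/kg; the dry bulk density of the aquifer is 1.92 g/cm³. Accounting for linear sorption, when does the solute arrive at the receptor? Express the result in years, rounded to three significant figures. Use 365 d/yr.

q = Ki = 79.0 × 0.0020 = 0.1580 m/d
Seepage velocity v = q / n = 0.1580 / 0.29 = 0.5448 m/d
Retardation R = 1 + ρ_b·K_d/n = 1 + 1.92×3.9/0.29 = 26.82
Contaminant velocity v_c = v/R = 0.5448/26.82 = 0.02031 m/d
t = L/v_c = 169/0.02031 = 8320 d
   = 8320/365 = 22.8 yr

22.8 years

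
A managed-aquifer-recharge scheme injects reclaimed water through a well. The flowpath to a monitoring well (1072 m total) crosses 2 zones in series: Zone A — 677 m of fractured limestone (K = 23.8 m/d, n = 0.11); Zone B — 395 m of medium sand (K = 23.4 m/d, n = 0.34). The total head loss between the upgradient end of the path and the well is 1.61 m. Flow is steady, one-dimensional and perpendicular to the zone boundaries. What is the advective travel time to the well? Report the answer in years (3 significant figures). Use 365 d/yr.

16.1 years

Continuity: the same q passes through each zone, so ΔH = q·Σ(L_j/K_j) — the zones act as resistances in series.
Σ(L/K) = 677/23.8 + 395/23.4 = 28.45 + 16.88 = 45.33 d
q = ΔH / Σ(L/K) = 1.61 / 45.33 = 0.03552 m/d (same in every zone)
Zone A: v = q/n = 0.03552/0.11 = 0.3229 m/d → t_A = 677/0.3229 = 2097 d
Zone B: v = q/n = 0.03552/0.34 = 0.1045 m/d → t_B = 395/0.1045 = 3781 d
Total t = 2097 + 3781 = 5877 d
   = 5877 / 365 = 16.1 yr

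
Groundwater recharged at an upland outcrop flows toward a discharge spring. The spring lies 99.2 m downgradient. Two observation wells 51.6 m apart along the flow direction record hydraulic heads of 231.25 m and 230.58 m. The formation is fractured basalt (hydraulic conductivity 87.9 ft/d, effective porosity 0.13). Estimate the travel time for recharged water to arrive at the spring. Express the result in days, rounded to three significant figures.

37.1 days

Hydraulic gradient i = (231.25 − 230.58) / 51.6 = 0.67 / 51.6 = 0.01298
K = 87.9 ft/d × 0.3048 = 26.79 m/d
q = Ki = 26.79 × 0.01298 = 0.3479 m/d
Average linear velocity = 0.3479 / 0.13 = 2.676 m/d
t = L / v = 99.2 / 2.676 = 37.07 d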